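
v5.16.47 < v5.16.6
False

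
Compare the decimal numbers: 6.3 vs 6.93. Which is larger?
6.93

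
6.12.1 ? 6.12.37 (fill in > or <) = <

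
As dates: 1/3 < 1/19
True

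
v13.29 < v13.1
False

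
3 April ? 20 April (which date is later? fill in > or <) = <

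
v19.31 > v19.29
True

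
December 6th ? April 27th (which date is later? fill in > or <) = >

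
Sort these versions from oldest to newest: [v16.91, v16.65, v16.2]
[v16.2, v16.65, v16.91]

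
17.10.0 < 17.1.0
False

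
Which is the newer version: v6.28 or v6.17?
v6.28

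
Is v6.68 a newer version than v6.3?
Yes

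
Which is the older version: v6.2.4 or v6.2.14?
v6.2.4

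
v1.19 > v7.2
False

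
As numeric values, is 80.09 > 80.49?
False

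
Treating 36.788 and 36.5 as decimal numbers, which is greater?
36.788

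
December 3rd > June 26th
True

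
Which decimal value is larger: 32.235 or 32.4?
32.4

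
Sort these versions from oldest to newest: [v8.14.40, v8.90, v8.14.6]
[v8.14.6, v8.14.40, v8.90]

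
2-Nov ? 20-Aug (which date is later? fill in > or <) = >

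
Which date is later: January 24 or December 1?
December 1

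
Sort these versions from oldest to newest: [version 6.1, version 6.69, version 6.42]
[version 6.1, version 6.42, version 6.69]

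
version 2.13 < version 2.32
True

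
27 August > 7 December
False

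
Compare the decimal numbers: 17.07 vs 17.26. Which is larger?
17.26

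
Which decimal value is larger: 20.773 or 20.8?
20.8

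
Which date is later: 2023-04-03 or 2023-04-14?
2023-04-14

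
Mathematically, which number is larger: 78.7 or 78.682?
78.7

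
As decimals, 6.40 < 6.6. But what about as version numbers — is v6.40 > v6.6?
True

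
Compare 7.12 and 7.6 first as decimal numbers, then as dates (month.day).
As decimals: 7.12 < 7.6. As dates: 7/12 is later than 7/6 (day 12 > day 6).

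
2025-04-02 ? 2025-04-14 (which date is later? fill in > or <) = <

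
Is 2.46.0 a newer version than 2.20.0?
Yes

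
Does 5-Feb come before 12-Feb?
Yes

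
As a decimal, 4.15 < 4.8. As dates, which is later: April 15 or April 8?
April 15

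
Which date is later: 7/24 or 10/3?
10/3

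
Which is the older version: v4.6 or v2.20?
v2.20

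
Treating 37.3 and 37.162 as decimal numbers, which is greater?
37.3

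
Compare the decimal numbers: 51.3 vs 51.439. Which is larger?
51.439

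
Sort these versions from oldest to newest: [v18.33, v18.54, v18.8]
[v18.8, v18.33, v18.54]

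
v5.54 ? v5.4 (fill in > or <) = >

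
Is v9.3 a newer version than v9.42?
No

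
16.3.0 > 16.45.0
False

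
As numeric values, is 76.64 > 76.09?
True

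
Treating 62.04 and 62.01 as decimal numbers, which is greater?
62.04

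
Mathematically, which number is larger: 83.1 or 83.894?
83.894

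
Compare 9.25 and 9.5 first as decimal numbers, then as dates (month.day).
As decimals: 9.25 < 9.5. As dates: 9/25 is later than 9/5 (day 25 > day 5).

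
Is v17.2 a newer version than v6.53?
Yes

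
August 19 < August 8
False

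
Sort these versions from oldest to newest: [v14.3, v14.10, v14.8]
[v14.3, v14.8, v14.10]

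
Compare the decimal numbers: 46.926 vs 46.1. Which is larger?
46.926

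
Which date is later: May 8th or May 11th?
May 11th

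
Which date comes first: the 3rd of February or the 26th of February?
the 3rd of February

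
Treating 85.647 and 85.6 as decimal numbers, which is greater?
85.647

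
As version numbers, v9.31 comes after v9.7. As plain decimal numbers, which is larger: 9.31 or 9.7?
9.7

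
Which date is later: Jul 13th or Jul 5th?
Jul 13th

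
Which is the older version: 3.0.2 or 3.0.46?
3.0.2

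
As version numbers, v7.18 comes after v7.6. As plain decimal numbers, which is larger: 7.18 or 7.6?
7.6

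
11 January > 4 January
True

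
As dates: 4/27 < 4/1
False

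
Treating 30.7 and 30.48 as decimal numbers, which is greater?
30.7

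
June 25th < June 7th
False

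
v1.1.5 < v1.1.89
True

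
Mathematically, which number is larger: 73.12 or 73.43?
73.43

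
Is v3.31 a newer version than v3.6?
Yes. Version numbers are compared segment by segment as integers, not as decimals: minor version 31 > 6, so v3.31 > v3.6 (even though the decimal 3.31 < 3.6).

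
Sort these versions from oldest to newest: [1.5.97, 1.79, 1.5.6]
[1.5.6, 1.5.97, 1.79]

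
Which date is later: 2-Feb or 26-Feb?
26-Feb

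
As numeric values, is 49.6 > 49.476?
True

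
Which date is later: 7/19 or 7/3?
7/19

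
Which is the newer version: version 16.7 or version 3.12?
version 16.7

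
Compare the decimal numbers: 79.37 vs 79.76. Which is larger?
79.76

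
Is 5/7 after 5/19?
No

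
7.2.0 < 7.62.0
True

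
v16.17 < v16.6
False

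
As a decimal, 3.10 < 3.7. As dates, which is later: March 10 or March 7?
March 10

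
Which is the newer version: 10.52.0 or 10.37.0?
10.52.0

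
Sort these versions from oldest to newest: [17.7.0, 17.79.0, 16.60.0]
[16.60.0, 17.7.0, 17.79.0]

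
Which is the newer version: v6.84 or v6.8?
v6.84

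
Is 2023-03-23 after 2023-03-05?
Yes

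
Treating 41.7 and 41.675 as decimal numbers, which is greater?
41.7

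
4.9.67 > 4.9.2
True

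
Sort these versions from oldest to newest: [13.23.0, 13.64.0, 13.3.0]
[13.3.0, 13.23.0, 13.64.0]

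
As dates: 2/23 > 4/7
False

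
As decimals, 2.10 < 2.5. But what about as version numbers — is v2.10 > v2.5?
True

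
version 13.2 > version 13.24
False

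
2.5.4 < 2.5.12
True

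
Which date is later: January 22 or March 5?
March 5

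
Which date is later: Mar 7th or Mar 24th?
Mar 24th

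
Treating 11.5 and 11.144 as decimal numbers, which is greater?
11.5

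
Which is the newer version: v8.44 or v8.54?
v8.54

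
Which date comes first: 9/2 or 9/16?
9/2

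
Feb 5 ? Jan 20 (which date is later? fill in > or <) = >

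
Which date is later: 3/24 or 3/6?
3/24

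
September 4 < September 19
True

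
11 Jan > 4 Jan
True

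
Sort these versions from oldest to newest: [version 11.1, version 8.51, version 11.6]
[version 8.51, version 11.1, version 11.6]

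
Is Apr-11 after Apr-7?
Yes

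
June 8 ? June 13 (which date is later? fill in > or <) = <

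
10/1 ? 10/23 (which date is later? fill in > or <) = <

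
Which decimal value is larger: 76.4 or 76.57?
76.57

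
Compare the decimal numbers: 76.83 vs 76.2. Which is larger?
76.83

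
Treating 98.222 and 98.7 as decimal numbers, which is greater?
98.7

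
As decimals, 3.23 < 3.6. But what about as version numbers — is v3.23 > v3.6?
True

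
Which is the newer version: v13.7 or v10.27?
v13.7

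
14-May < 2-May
False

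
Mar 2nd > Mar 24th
False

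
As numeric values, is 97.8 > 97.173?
True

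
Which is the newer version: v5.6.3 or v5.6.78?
v5.6.78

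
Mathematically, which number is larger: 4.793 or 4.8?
4.8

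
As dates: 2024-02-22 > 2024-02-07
True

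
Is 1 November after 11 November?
No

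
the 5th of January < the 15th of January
True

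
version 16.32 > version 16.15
True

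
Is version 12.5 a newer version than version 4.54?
Yes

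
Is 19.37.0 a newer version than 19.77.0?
No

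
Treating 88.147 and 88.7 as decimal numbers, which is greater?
88.7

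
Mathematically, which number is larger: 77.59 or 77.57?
77.59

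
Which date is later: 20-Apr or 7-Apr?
20-Apr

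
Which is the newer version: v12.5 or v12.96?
v12.96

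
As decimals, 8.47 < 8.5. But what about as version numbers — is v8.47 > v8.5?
True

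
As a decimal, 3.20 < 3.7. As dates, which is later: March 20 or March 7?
March 20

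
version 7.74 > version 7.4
True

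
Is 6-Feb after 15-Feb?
No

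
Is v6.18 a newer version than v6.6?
Yes. Version numbers are compared segment by segment as integers, not as decimals: minor version 18 > 6, so v6.18 > v6.6 (even though the decimal 6.18 < 6.6).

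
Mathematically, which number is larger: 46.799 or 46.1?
46.799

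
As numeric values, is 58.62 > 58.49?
True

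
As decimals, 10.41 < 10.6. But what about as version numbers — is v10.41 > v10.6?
True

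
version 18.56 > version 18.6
True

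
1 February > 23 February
False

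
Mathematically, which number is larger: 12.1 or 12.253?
12.253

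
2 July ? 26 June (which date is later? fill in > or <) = >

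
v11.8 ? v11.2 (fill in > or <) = >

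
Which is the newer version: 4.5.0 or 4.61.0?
4.61.0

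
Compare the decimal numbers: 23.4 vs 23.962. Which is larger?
23.962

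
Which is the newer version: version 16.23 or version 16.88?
version 16.88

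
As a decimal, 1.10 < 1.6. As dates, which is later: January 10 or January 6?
January 10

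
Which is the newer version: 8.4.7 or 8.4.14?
8.4.14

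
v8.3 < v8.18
True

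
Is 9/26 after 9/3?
Yes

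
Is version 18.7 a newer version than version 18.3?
Yes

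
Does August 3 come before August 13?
Yes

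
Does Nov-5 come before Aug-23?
No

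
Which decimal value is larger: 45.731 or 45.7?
45.731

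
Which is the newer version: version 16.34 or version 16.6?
version 16.34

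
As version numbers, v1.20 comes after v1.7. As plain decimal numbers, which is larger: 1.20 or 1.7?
1.7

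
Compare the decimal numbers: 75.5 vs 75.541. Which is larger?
75.541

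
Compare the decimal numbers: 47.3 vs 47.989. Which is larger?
47.989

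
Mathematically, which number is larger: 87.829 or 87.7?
87.829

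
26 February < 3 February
False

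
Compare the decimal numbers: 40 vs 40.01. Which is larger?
40.01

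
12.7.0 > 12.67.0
False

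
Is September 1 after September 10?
No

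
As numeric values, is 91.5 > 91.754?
False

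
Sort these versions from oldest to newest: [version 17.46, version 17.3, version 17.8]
[version 17.3, version 17.8, version 17.46]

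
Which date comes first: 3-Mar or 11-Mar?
3-Mar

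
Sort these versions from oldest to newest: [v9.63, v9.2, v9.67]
[v9.2, v9.63, v9.67]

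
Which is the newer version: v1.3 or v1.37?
v1.37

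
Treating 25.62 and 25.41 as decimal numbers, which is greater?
25.62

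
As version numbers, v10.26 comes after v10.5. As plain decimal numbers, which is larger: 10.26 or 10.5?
10.5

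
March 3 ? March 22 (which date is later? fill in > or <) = <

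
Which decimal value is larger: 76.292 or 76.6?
76.6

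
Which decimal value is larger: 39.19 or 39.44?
39.44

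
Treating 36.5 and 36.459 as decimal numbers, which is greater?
36.5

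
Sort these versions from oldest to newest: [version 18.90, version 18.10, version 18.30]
[version 18.10, version 18.30, version 18.90]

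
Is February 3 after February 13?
No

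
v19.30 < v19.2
False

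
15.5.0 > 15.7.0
False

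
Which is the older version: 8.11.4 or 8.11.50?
8.11.4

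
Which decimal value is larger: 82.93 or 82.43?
82.93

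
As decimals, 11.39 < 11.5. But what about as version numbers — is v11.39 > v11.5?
True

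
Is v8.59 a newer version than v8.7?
Yes. Version numbers are compared segment by segment as integers, not as decimals: minor version 59 > 7, so v8.59 > v8.7 (even though the decimal 8.59 < 8.7).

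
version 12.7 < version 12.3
False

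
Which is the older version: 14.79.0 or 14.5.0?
14.5.0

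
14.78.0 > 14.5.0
True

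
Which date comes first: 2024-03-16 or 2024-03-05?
2024-03-05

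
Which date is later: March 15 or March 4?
March 15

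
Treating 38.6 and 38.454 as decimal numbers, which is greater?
38.6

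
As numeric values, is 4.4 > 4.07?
True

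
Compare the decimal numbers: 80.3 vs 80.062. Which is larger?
80.3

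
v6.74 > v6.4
True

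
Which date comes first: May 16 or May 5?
May 5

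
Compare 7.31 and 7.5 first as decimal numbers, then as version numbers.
As decimals: 7.31 < 7.5. As versions: v7.31 > v7.5 (minor version 31 > 5).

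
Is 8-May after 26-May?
No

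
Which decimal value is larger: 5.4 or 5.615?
5.615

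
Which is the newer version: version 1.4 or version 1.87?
version 1.87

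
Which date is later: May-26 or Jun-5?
Jun-5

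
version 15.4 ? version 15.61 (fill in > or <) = <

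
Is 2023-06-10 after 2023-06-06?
Yes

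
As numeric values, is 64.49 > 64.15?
True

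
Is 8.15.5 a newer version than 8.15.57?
No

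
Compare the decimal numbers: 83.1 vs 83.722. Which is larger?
83.722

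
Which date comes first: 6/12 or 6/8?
6/8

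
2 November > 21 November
False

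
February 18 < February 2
False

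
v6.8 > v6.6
True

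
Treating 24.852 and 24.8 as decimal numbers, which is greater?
24.852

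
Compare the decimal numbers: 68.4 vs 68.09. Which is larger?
68.4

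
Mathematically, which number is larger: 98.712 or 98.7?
98.712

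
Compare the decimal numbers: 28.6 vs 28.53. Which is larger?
28.6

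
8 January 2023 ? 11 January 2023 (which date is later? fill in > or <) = <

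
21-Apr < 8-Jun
True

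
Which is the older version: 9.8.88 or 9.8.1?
9.8.1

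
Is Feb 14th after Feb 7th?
Yes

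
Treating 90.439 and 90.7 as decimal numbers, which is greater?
90.7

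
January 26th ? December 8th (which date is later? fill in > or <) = <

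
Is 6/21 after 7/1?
No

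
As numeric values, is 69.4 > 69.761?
False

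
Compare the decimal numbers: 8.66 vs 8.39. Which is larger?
8.66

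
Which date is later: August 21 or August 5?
August 21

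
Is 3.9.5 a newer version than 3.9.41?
No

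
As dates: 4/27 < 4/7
False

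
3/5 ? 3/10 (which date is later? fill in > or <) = <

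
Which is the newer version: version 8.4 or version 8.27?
version 8.27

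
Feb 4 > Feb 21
False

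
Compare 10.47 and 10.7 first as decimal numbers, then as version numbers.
As decimals: 10.47 < 10.7. As versions: v10.47 > v10.7 (minor version 47 > 7).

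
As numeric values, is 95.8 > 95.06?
True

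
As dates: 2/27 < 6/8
True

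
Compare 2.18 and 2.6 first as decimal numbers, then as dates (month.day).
As decimals: 2.18 < 2.6. As dates: 2/18 is later than 2/6 (day 18 > day 6).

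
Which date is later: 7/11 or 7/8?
7/11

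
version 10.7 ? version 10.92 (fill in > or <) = <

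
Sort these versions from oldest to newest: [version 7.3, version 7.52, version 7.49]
[version 7.3, version 7.49, version 7.52]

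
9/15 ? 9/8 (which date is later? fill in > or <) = >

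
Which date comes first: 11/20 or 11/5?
11/5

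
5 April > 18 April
False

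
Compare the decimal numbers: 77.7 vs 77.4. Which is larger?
77.7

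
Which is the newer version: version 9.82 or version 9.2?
version 9.82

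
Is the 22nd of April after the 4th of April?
Yes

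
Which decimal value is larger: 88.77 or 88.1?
88.77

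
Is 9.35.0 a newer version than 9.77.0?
No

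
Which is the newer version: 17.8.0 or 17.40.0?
17.40.0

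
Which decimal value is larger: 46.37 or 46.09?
46.37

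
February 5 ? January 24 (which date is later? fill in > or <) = >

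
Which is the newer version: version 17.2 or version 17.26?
version 17.26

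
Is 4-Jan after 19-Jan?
No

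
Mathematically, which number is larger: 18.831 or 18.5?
18.831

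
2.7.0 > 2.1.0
True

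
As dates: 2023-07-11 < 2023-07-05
False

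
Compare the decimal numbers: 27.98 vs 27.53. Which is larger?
27.98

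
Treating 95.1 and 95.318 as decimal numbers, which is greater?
95.318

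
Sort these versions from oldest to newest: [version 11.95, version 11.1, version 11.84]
[version 11.1, version 11.84, version 11.95]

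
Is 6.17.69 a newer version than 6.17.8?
Yes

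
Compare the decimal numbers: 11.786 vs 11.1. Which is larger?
11.786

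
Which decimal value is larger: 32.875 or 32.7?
32.875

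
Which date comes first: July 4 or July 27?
July 4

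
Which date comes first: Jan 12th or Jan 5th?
Jan 5th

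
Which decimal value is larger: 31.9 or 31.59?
31.9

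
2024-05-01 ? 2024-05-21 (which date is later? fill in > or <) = <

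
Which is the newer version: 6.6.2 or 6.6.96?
6.6.96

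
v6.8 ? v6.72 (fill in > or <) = <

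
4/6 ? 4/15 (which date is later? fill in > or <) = <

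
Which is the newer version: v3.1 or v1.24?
v3.1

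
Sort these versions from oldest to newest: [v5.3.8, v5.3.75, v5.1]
[v5.1, v5.3.8, v5.3.75]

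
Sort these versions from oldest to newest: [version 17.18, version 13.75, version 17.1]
[version 13.75, version 17.1, version 17.18]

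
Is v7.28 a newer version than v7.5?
Yes. Version numbers are compared segment by segment as integers, not as decimals: minor version 28 > 5, so v7.28 > v7.5 (even though the decimal 7.28 < 7.5).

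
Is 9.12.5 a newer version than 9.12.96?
No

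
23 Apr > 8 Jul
False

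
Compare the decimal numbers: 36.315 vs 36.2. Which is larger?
36.315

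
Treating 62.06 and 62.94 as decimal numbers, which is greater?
62.94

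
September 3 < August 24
False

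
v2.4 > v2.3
True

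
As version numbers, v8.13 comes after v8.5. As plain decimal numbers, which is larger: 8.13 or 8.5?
8.5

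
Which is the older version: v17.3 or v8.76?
v8.76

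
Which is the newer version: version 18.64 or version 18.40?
version 18.64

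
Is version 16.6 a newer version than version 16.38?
No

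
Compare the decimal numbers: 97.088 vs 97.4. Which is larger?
97.4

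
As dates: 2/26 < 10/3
True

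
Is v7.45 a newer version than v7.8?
Yes. Version numbers are compared segment by segment as integers, not as decimals: minor version 45 > 8, so v7.45 > v7.8 (even though the decimal 7.45 < 7.8).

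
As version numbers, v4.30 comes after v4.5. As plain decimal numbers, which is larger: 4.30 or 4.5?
4.5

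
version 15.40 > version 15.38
True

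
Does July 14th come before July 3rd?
No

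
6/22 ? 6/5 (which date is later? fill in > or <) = >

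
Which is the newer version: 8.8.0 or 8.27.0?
8.27.0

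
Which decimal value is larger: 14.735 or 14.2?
14.735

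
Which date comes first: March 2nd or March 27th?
March 2nd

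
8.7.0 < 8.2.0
False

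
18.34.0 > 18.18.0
True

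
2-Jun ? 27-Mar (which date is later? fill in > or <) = >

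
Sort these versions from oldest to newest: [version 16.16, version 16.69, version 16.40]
[version 16.16, version 16.40, version 16.69]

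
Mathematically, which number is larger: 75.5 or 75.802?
75.802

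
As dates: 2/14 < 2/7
False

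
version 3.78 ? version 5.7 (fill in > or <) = <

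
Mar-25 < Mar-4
False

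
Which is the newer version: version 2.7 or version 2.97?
version 2.97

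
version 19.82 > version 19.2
True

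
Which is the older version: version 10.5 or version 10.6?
version 10.5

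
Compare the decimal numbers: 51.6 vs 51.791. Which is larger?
51.791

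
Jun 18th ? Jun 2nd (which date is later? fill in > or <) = >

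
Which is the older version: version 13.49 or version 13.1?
version 13.1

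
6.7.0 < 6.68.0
True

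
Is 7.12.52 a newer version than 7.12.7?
Yes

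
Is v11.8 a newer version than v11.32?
No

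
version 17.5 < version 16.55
False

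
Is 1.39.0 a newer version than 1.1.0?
Yes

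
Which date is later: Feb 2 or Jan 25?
Feb 2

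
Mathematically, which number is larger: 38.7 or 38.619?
38.7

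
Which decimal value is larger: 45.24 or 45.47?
45.47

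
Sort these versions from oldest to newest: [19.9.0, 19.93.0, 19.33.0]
[19.9.0, 19.33.0, 19.93.0]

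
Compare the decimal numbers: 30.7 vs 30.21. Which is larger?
30.7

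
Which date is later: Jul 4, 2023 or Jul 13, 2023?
Jul 13, 2023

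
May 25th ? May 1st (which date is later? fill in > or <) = >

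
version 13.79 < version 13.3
False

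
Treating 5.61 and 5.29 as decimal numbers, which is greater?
5.61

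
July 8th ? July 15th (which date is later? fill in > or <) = <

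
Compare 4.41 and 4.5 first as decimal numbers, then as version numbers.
As decimals: 4.41 < 4.5. As versions: v4.41 > v4.5 (minor version 41 > 5).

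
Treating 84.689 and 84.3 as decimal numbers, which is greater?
84.689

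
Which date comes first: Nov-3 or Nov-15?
Nov-3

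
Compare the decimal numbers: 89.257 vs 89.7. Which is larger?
89.7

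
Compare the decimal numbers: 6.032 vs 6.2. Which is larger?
6.2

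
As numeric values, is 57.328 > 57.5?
False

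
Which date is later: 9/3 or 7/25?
9/3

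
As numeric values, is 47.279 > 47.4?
False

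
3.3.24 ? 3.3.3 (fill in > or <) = >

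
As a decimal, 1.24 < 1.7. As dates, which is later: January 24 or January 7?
January 24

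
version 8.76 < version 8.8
False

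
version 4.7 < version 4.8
True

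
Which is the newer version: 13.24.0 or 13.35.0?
13.35.0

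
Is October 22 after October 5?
Yes. Day 22 comes after day 5 in October — this is a date comparison, not a decimal one (the decimal 10.22 would be smaller than 10.5).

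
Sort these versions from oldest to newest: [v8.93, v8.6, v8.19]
[v8.6, v8.19, v8.93]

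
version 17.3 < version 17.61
True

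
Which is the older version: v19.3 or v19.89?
v19.3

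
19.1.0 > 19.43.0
False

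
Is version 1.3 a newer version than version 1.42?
No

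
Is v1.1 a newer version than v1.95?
No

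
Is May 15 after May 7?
Yes. Day 15 comes after day 7 in May — this is a date comparison, not a decimal one (the decimal 5.15 would be smaller than 5.7).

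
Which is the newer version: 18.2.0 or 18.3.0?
18.3.0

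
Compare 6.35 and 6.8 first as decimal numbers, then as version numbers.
As decimals: 6.35 < 6.8. As versions: v6.35 > v6.8 (minor version 35 > 8).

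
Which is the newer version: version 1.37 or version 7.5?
version 7.5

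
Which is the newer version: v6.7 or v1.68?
v6.7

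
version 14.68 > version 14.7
True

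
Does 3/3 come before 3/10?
Yes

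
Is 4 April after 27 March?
Yes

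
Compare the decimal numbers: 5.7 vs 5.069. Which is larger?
5.7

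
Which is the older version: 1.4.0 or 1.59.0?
1.4.0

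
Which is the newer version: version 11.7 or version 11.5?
version 11.7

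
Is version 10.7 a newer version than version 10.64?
No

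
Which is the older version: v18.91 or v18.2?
v18.2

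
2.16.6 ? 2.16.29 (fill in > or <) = <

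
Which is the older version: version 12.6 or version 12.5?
version 12.5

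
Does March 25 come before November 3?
Yes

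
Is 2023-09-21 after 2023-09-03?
Yes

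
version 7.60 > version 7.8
True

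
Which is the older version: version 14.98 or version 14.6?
version 14.6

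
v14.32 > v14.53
False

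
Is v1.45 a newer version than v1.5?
Yes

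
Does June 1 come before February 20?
No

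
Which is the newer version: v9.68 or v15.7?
v15.7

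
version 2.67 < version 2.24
False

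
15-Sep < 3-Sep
False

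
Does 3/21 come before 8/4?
Yes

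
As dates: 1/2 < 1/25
True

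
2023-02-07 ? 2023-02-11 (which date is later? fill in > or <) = <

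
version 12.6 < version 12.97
True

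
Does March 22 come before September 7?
Yes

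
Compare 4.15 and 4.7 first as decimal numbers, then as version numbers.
As decimals: 4.15 < 4.7. As versions: v4.15 > v4.7 (minor version 15 > 7).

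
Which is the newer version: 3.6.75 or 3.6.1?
3.6.75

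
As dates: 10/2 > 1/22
True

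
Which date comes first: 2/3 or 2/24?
2/3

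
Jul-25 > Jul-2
True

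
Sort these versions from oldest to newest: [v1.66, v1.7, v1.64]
[v1.7, v1.64, v1.66]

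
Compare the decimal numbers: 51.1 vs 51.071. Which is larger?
51.1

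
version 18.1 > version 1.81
True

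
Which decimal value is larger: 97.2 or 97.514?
97.514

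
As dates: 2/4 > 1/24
True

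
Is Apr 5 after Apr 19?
No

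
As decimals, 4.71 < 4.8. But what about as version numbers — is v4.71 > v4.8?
True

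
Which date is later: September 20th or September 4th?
September 20th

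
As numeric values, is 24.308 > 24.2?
True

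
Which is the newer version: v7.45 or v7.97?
v7.97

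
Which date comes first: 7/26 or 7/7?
7/7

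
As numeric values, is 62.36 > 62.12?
True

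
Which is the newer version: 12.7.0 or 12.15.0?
12.15.0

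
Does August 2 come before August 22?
Yes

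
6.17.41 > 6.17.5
True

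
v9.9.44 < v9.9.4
False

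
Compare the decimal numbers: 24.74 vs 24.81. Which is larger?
24.81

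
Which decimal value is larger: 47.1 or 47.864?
47.864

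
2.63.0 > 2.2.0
True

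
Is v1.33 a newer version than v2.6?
No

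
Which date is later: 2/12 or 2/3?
2/12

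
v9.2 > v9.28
False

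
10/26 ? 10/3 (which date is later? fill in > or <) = >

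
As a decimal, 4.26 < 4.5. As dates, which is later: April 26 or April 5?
April 26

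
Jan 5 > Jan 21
False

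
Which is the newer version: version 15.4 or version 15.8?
version 15.8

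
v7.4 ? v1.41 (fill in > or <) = >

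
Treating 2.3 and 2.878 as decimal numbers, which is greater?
2.878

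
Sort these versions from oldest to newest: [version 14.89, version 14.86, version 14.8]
[version 14.8, version 14.86, version 14.89]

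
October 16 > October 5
True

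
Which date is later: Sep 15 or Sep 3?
Sep 15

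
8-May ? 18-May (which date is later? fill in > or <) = <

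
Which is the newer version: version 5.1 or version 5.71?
version 5.71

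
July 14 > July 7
True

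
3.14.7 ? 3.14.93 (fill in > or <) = <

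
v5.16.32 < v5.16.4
False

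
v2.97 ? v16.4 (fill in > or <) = <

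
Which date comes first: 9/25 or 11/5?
9/25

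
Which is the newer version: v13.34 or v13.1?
v13.34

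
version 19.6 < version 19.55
True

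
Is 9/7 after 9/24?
No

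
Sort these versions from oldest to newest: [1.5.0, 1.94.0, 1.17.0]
[1.5.0, 1.17.0, 1.94.0]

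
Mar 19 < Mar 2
False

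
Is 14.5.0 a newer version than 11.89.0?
Yes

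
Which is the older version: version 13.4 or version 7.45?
version 7.45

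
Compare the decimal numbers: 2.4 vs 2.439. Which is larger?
2.439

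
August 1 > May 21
True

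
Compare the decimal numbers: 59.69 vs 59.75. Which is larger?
59.75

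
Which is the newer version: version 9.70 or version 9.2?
version 9.70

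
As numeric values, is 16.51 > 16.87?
False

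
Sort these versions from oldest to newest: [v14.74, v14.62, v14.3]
[v14.3, v14.62, v14.74]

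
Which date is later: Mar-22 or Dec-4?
Dec-4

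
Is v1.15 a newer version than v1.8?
Yes. Version numbers are compared segment by segment as integers, not as decimals: minor version 15 > 8, so v1.15 > v1.8 (even though the decimal 1.15 < 1.8).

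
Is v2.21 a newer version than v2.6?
Yes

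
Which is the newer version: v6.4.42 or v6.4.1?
v6.4.42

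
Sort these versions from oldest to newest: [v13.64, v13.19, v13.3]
[v13.3, v13.19, v13.64]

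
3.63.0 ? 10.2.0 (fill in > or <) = <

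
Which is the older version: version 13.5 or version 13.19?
version 13.5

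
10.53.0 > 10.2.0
True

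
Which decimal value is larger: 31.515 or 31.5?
31.515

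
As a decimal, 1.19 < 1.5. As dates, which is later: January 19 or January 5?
January 19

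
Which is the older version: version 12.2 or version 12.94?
version 12.2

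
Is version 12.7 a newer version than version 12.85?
No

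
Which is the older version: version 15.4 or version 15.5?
version 15.4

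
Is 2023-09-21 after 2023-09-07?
Yes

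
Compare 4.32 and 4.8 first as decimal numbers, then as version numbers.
As decimals: 4.32 < 4.8. As versions: v4.32 > v4.8 (minor version 32 > 8).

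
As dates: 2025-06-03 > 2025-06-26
False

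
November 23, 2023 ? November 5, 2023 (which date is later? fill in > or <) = >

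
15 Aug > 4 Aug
True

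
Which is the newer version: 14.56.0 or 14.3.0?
14.56.0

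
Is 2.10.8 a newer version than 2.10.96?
No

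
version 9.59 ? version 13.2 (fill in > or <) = <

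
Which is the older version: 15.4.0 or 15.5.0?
15.4.0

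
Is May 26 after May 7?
Yes. Day 26 comes after day 7 in May — this is a date comparison, not a decimal one (the decimal 5.26 would be smaller than 5.7).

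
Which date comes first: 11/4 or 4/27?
4/27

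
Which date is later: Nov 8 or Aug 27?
Nov 8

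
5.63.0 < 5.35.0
False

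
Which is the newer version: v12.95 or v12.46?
v12.95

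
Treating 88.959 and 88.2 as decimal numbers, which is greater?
88.959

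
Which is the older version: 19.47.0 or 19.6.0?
19.6.0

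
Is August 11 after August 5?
Yes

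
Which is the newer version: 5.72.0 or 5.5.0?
5.72.0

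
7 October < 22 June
False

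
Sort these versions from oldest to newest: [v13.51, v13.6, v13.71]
[v13.6, v13.51, v13.71]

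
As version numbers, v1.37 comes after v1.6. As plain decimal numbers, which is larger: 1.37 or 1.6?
1.6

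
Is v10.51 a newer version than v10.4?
Yes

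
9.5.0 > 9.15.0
False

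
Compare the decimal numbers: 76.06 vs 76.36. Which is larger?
76.36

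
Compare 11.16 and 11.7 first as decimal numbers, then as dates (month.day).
As decimals: 11.16 < 11.7. As dates: 11/16 is later than 11/7 (day 16 > day 7).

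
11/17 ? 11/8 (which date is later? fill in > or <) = >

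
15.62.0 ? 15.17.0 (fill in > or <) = >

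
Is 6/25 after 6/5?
Yes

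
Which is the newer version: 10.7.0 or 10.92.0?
10.92.0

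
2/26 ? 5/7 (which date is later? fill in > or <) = <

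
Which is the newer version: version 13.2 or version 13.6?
version 13.6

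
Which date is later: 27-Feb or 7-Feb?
27-Feb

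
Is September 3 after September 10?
No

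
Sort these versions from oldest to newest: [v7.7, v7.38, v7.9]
[v7.7, v7.9, v7.38]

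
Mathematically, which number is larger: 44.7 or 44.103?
44.7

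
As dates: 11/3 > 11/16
False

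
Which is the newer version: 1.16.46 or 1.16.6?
1.16.46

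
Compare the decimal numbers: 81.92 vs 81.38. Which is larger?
81.92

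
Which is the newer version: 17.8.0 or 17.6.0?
17.8.0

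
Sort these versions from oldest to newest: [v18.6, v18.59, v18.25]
[v18.6, v18.25, v18.59]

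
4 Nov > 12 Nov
False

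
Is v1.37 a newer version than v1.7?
Yes. Version numbers are compared segment by segment as integers, not as decimals: minor version 37 > 7, so v1.37 > v1.7 (even though the decimal 1.37 < 1.7).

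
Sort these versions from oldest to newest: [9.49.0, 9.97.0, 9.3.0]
[9.3.0, 9.49.0, 9.97.0]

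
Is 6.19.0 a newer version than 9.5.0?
No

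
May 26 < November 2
True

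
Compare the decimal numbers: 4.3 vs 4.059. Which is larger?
4.3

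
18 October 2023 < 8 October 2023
False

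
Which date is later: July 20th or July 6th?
July 20th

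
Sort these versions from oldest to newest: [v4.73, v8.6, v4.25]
[v4.25, v4.73, v8.6]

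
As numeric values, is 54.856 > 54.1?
True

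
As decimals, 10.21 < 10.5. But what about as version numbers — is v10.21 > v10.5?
True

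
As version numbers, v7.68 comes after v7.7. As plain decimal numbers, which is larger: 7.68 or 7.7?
7.7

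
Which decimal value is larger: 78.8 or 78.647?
78.8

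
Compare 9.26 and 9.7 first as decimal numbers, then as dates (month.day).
As decimals: 9.26 < 9.7. As dates: 9/26 is later than 9/7 (day 26 > day 7).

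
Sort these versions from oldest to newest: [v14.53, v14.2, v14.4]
[v14.2, v14.4, v14.53]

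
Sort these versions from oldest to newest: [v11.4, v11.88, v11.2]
[v11.2, v11.4, v11.88]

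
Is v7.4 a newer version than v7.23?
No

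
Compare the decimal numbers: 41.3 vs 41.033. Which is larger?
41.3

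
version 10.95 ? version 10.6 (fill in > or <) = >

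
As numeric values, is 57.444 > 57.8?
False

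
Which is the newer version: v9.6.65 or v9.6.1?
v9.6.65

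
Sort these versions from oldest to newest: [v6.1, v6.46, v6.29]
[v6.1, v6.29, v6.46]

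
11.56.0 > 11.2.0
True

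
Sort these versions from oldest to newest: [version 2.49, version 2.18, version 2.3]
[version 2.3, version 2.18, version 2.49]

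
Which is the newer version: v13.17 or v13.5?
v13.17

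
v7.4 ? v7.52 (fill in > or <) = <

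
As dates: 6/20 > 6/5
True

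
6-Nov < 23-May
False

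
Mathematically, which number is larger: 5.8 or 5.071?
5.8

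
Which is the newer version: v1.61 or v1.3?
v1.61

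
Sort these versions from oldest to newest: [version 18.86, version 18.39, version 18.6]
[version 18.6, version 18.39, version 18.86]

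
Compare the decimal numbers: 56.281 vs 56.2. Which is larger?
56.281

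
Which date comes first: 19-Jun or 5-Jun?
5-Jun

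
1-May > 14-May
False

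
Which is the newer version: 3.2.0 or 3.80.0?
3.80.0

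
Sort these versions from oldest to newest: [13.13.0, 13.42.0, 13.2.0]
[13.2.0, 13.13.0, 13.42.0]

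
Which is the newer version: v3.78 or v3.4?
v3.78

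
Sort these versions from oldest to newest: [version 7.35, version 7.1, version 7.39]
[version 7.1, version 7.35, version 7.39]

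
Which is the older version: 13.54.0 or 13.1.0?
13.1.0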